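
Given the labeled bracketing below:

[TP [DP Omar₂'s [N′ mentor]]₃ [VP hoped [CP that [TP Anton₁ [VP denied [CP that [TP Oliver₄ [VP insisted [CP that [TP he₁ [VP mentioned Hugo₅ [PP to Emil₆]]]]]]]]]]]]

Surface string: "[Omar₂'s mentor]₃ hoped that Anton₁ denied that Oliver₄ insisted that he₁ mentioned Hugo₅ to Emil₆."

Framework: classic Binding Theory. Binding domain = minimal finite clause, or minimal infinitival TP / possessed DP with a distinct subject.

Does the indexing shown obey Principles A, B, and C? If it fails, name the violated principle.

grammatical

The two coindexed NPs are *Anton₁* and *he₁*.
*he₁* is a pronoun; nothing c-commands it within its binding domain (the embedded TP.), so Principle B holds trivially.
*Anton₁* is an R-expression; *he₁* does not c-command it, and no other NP shares its index, so Principle C is satisfied.
All principles are respected.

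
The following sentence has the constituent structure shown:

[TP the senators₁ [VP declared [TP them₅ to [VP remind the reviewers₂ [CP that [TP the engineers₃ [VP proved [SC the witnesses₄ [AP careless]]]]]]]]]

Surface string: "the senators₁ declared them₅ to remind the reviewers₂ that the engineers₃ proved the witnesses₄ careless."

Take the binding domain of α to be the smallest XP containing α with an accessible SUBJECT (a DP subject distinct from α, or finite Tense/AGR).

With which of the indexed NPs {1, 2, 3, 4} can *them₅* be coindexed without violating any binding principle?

*them* is a pronoun, so Principle B applies: it must be free in its binding domain.
Binding domain of *them₅*: the matrix TP, whose subject is the senators₁.
*the senators₁* c-commands the pronoun within its binding domain → coindexation would violate Principle B.
*the reviewers₂*: the pronoun c-commands this R-expression → coindexation would violate Principle C on *the reviewers₂*.
*the engineers₃*: the pronoun c-commands this R-expression → coindexation would violate Principle C on *the engineers₃*.
*the witnesses₄*: the pronoun c-commands this R-expression → coindexation would violate Principle C on *the witnesses₄*.

none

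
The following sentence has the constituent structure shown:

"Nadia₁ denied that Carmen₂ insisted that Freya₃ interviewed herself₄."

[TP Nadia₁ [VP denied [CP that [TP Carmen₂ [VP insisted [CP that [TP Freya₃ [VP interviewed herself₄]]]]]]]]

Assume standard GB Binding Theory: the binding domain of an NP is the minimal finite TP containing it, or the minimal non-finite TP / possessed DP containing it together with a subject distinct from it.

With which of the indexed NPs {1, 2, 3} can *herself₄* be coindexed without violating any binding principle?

{3}

*herself* is an anaphor, so Principle A applies: it must be bound in its binding domain.
Binding domain of *herself₄*: the embedded TP, whose subject is Freya₃.
*Nadia₁* c-commands the anaphor but is outside its binding domain → cannot satisfy Principle A.
*Carmen₂* c-commands the anaphor but is outside its binding domain → cannot satisfy Principle A.
*Freya₃* c-commands the anaphor within its binding domain → licit binder.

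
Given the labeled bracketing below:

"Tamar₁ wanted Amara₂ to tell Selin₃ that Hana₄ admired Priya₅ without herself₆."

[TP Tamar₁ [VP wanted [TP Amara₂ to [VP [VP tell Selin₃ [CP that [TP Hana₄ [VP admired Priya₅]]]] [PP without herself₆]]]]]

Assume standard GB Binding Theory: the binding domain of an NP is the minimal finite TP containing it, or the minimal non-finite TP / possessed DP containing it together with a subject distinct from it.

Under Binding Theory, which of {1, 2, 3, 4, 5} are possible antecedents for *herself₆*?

*herself* is an anaphor, so Principle A applies: it must be bound in its binding domain.
Binding domain of *herself₆*: the embedded TP, whose subject is Amara₂.
*Tamar₁* c-commands the anaphor but is outside its binding domain → cannot satisfy Principle A.
*Amara₂* c-commands the anaphor within its binding domain → licit binder.
*Selin₃* does not c-command the anaphor → cannot bind it.
*Hana₄* does not c-command the anaphor → cannot bind it.
*Priya₅* does not c-command the anaphor → cannot bind it.

{2}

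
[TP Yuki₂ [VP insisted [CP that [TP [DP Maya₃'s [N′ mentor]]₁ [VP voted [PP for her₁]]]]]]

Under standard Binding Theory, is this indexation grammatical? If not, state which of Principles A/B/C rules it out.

Principle B

The two coindexed NPs are *[Maya₃'s mentor]₁* and *her₁*.
*her₁* is a pronoun. Its binding domain is the embedded TP, whose subject is [Maya₃'s mentor]₁.
*[Maya₃'s mentor]₁* c-commands it within that domain and carries the same index.
The pronoun is locally bound → Principle B violation.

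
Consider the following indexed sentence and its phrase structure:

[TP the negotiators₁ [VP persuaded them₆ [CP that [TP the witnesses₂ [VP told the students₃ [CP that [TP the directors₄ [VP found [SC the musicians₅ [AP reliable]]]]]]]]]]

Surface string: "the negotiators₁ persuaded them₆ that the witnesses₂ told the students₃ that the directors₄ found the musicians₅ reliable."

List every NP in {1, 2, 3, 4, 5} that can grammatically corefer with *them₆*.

*them* is a pronoun, so Principle B applies: it must be free in its binding domain.
Binding domain of *them₆*: the matrix TP, whose subject is the negotiators₁.
*the negotiators₁* c-commands the pronoun within its binding domain → coindexation would violate Principle B.
*the witnesses₂*: the pronoun c-commands this R-expression → coindexation would violate Principle C on *the witnesses₂*.
*the students₃*: the pronoun c-commands this R-expression → coindexation would violate Principle C on *the students₃*.
*the directors₄*: the pronoun c-commands this R-expression → coindexation would violate Principle C on *the directors₄*.
*the musicians₅*: the pronoun c-commands this R-expression → coindexation would violate Principle C on *the musicians₅*.

none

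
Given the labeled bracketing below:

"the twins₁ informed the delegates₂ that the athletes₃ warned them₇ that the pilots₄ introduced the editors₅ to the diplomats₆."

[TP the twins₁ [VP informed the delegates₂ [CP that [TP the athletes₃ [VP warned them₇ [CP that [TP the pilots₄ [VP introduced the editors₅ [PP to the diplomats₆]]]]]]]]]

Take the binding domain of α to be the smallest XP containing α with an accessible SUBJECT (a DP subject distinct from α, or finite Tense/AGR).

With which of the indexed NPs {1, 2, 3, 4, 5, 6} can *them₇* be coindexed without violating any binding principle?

{1, 2}

*them* is a pronoun, so Principle B applies: it must be free in its binding domain.
Binding domain of *them₇*: the embedded TP, whose subject is the athletes₃.
*the twins₁* c-commands the pronoun but from outside its binding domain, and is not c-commanded by it → coindexation permitted.
*the delegates₂* c-commands the pronoun but from outside its binding domain, and is not c-commanded by it → coindexation permitted.
*the athletes₃* c-commands the pronoun within its binding domain → coindexation would violate Principle B.
*the pilots₄*: the pronoun c-commands this R-expression → coindexation would violate Principle C on *the pilots₄*.
*the editors₅*: the pronoun c-commands this R-expression → coindexation would violate Principle C on *the editors₅*.
*the diplomats₆*: the pronoun c-commands this R-expression → coindexation would violate Principle C on *the diplomats₆*.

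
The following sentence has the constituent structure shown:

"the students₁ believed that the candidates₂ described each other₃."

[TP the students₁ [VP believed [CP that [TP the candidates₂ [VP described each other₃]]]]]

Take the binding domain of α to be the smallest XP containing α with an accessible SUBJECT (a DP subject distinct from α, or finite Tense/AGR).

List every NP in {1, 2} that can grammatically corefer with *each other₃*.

{2}

*each other* is an anaphor, so Principle A applies: it must be bound in its binding domain.
Binding domain of *each other₃*: the embedded TP, whose subject is the candidates₂.
*the students₁* c-commands the anaphor but is outside its binding domain → cannot satisfy Principle A.
*the candidates₂* c-commands the anaphor within its binding domain → licit binder.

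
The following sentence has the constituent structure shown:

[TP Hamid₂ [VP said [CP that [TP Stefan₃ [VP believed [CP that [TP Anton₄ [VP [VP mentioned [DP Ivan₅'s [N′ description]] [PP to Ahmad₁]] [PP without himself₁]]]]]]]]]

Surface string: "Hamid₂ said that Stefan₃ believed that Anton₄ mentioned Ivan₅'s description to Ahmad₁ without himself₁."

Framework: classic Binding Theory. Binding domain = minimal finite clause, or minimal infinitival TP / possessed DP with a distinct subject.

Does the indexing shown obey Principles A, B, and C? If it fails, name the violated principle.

The two coindexed NPs are *Ahmad₁* and *himself₁*.
*himself₁* is an anaphor. Principle A requires it to be bound within its binding domain — the embedded TP, whose subject is Anton₄.
Within that domain it is c-commanded by *Anton₄*, which does not share its index.
*Ahmad₁* does not c-command the anaphor at all.
The anaphor is unbound in its domain → Principle A violation.

Principle A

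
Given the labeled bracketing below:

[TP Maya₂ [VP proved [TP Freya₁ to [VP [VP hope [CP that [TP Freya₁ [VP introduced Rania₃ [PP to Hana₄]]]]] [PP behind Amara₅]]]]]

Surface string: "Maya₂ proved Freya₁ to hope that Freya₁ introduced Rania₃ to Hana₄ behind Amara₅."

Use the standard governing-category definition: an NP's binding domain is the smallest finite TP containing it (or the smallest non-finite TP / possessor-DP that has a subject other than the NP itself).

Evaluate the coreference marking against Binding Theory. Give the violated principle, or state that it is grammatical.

The two coindexed NPs are *Freya₁* (the lower occurrence) and *Freya₁* (the higher occurrence).
*Freya₁* (the lower occurrence) is an R-expression. Principle C requires it to be free everywhere.
*Freya₁* (the higher occurrence) c-commands it and carries the same index.
The R-expression is bound → Principle C violation.

Principle C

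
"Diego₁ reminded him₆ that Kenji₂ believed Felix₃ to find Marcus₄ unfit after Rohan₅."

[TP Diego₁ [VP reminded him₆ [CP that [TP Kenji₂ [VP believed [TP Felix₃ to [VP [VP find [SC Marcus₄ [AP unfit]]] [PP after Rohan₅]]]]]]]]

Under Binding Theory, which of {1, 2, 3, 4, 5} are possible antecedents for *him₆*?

*him* is a pronoun, so Principle B applies: it must be free in its binding domain.
Binding domain of *him₆*: the matrix TP, whose subject is Diego₁.
*Diego₁* c-commands the pronoun within its binding domain → coindexation would violate Principle B.
*Kenji₂*: the pronoun c-commands this R-expression → coindexation would violate Principle C on *Kenji₂*.
*Felix₃*: the pronoun c-commands this R-expression → coindexation would violate Principle C on *Felix₃*.
*Marcus₄*: the pronoun c-commands this R-expression → coindexation would violate Principle C on *Marcus₄*.
*Rohan₅*: the pronoun c-commands this R-expression → coindexation would violate Principle C on *Rohan₅*.

none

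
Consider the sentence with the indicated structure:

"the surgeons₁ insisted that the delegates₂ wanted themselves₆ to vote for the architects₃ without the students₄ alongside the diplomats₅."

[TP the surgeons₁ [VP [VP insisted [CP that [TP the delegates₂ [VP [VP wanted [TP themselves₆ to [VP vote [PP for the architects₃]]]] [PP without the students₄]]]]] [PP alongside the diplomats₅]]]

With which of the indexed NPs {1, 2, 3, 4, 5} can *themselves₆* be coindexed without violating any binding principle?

*themselves* is an anaphor, so Principle A applies: it must be bound in its binding domain.
Binding domain of *themselves₆*: the embedded TP, whose subject is the delegates₂.
*the surgeons₁* c-commands the anaphor but is outside its binding domain → cannot satisfy Principle A.
*the delegates₂* c-commands the anaphor within its binding domain → licit binder.
*the architects₃* does not c-command the anaphor → cannot bind it.
*the students₄* does not c-command the anaphor → cannot bind it.
*the diplomats₅* does not c-command the anaphor → cannot bind it.

{2}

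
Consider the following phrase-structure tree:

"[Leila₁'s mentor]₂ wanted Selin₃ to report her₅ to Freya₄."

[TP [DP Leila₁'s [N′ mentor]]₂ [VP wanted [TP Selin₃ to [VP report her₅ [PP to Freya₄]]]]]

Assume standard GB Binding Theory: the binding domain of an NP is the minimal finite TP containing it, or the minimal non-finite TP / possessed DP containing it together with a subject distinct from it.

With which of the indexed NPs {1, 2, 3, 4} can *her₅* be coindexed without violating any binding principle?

*her* is a pronoun, so Principle B applies: it must be free in its binding domain.
Binding domain of *her₅*: the embedded TP, whose subject is Selin₃.
*Leila₁* and the pronoun do not c-command one another → neither Principle B nor Principle C is at stake; coindexation permitted.
*[Leila₁'s mentor]₂* c-commands the pronoun but from outside its binding domain, and is not c-commanded by it → coindexation permitted.
*Selin₃* c-commands the pronoun within its binding domain → coindexation would violate Principle B.
*Freya₄*: the pronoun c-commands this R-expression → coindexation would violate Principle C on *Freya₄*.

{1, 2}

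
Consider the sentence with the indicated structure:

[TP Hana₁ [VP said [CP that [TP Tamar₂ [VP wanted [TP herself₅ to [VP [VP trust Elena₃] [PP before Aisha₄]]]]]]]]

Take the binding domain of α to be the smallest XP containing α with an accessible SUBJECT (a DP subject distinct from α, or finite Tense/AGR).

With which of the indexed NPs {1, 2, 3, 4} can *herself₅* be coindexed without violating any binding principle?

*herself* is an anaphor, so Principle A applies: it must be bound in its binding domain.
Binding domain of *herself₅*: the embedded TP, whose subject is Tamar₂.
*Hana₁* c-commands the anaphor but is outside its binding domain → cannot satisfy Principle A.
*Tamar₂* c-commands the anaphor within its binding domain → licit binder.
*Elena₃* does not c-command the anaphor → cannot bind it.
*Aisha₄* does not c-command the anaphor → cannot bind it.

{2}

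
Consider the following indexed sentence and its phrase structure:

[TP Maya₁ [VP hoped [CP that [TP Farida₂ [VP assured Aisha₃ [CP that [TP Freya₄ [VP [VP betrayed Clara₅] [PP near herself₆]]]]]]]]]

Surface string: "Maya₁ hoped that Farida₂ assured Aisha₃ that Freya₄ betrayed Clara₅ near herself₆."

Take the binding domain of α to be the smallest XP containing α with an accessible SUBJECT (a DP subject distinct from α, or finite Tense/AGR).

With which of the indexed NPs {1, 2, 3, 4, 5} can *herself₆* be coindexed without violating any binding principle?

{4}

*herself* is an anaphor, so Principle A applies: it must be bound in its binding domain.
Binding domain of *herself₆*: the embedded TP, whose subject is Freya₄.
*Maya₁* c-commands the anaphor but is outside its binding domain → cannot satisfy Principle A.
*Farida₂* c-commands the anaphor but is outside its binding domain → cannot satisfy Principle A.
*Aisha₃* c-commands the anaphor but is outside its binding domain → cannot satisfy Principle A.
*Freya₄* c-commands the anaphor within its binding domain → licit binder.
*Clara₅* does not c-command the anaphor → cannot bind it.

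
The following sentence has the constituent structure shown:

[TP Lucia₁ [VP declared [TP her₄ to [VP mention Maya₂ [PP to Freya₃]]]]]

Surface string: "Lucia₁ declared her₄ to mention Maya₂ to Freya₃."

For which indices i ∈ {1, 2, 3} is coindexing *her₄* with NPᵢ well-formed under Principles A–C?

none

*her* is a pronoun, so Principle B applies: it must be free in its binding domain.
Binding domain of *her₄*: the matrix TP, whose subject is Lucia₁.
*Lucia₁* c-commands the pronoun within its binding domain → coindexation would violate Principle B.
*Maya₂*: the pronoun c-commands this R-expression → coindexation would violate Principle C on *Maya₂*.
*Freya₃*: the pronoun c-commands this R-expression → coindexation would violate Principle C on *Freya₃*.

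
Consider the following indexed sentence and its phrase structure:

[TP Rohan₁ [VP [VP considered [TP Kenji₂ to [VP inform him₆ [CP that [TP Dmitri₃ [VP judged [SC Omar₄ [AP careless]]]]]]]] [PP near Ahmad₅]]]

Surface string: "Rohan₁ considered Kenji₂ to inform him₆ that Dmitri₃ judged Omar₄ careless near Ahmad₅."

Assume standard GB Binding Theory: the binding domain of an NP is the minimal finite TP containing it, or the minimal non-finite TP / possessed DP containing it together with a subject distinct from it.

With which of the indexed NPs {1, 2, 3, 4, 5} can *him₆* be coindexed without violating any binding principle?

*him* is a pronoun, so Principle B applies: it must be free in its binding domain.
Binding domain of *him₆*: the embedded TP, whose subject is Kenji₂.
*Rohan₁* c-commands the pronoun but from outside its binding domain, and is not c-commanded by it → coindexation permitted.
*Kenji₂* c-commands the pronoun within its binding domain → coindexation would violate Principle B.
*Dmitri₃*: the pronoun c-commands this R-expression → coindexation would violate Principle C on *Dmitri₃*.
*Omar₄*: the pronoun c-commands this R-expression → coindexation would violate Principle C on *Omar₄*.
*Ahmad₅* and the pronoun do not c-command one another → neither Principle B nor Principle C is at stake; coindexation permitted.

{1, 5}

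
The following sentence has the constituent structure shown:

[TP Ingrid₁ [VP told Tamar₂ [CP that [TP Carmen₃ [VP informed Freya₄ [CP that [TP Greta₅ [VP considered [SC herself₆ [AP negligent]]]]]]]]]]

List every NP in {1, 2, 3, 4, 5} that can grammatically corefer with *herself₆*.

{5}

*herself* is an anaphor, so Principle A applies: it must be bound in its binding domain.
Binding domain of *herself₆*: the embedded TP, whose subject is Greta₅.
*Ingrid₁* c-commands the anaphor but is outside its binding domain → cannot satisfy Principle A.
*Tamar₂* c-commands the anaphor but is outside its binding domain → cannot satisfy Principle A.
*Carmen₃* c-commands the anaphor but is outside its binding domain → cannot satisfy Principle A.
*Freya₄* c-commands the anaphor but is outside its binding domain → cannot satisfy Principle A.
*Greta₅* c-commands the anaphor within its binding domain → licit binder.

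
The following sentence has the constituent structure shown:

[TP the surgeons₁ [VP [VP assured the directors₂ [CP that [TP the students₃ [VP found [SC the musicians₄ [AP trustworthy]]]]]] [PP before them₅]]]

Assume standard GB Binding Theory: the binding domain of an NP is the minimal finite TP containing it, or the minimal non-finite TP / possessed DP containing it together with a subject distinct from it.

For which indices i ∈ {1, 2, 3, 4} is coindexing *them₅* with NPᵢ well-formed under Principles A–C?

*them* is a pronoun, so Principle B applies: it must be free in its binding domain.
Binding domain of *them₅*: the matrix TP, whose subject is the surgeons₁.
*the surgeons₁* c-commands the pronoun within its binding domain → coindexation would violate Principle B.
*the directors₂* and the pronoun do not c-command one another → neither Principle B nor Principle C is at stake; coindexation permitted.
*the students₃* and the pronoun do not c-command one another → neither Principle B nor Principle C is at stake; coindexation permitted.
*the musicians₄* and the pronoun do not c-command one another → neither Principle B nor Principle C is at stake; coindexation permitted.

{2, 3, 4}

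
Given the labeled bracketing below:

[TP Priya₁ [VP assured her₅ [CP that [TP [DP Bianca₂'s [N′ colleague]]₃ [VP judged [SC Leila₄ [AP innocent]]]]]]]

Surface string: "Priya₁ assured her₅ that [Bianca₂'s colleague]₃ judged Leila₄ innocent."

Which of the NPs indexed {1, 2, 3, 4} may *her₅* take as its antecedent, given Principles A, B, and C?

none

*her* is a pronoun, so Principle B applies: it must be free in its binding domain.
Binding domain of *her₅*: the matrix TP, whose subject is Priya₁.
*Priya₁* c-commands the pronoun within its binding domain → coindexation would violate Principle B.
*Bianca₂*: the pronoun c-commands this R-expression → coindexation would violate Principle C on *Bianca₂*.
*[Bianca₂'s colleague]₃*: the pronoun c-commands this R-expression → coindexation would violate Principle C on *[Bianca₂'s colleague]₃*.
*Leila₄*: the pronoun c-commands this R-expression → coindexation would violate Principle C on *Leila₄*.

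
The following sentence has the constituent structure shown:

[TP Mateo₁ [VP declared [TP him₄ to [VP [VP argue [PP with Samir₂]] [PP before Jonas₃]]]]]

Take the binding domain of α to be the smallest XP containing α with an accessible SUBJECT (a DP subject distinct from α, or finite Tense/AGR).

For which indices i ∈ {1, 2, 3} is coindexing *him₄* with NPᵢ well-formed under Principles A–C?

*him* is a pronoun, so Principle B applies: it must be free in its binding domain.
Binding domain of *him₄*: the matrix TP, whose subject is Mateo₁.
*Mateo₁* c-commands the pronoun within its binding domain → coindexation would violate Principle B.
*Samir₂*: the pronoun c-commands this R-expression → coindexation would violate Principle C on *Samir₂*.
*Jonas₃*: the pronoun c-commands this R-expression → coindexation would violate Principle C on *Jonas₃*.

none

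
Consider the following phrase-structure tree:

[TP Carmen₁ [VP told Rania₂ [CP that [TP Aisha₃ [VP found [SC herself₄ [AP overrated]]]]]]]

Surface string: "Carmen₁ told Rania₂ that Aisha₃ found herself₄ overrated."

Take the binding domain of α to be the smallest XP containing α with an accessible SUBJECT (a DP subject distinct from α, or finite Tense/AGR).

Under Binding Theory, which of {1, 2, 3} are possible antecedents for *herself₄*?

*herself* is an anaphor, so Principle A applies: it must be bound in its binding domain.
Binding domain of *herself₄*: the embedded TP, whose subject is Aisha₃.
*Carmen₁* c-commands the anaphor but is outside its binding domain → cannot satisfy Principle A.
*Rania₂* c-commands the anaphor but is outside its binding domain → cannot satisfy Principle A.
*Aisha₃* c-commands the anaphor within its binding domain → licit binder.

{3}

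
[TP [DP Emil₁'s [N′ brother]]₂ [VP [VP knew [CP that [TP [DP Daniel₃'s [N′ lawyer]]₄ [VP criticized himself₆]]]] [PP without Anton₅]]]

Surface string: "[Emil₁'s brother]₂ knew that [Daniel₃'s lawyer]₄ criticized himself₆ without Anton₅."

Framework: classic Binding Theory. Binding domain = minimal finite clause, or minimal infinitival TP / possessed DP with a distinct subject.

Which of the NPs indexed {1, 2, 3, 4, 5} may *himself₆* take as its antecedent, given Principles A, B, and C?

*himself* is an anaphor, so Principle A applies: it must be bound in its binding domain.
Binding domain of *himself₆*: the embedded TP, whose subject is [Daniel₃'s lawyer]₄.
*Emil₁* does not c-command the anaphor → cannot bind it.
*[Emil₁'s brother]₂* c-commands the anaphor but is outside its binding domain → cannot satisfy Principle A.
*Daniel₃* does not c-command the anaphor → cannot bind it.
*[Daniel₃'s lawyer]₄* c-commands the anaphor within its binding domain → licit binder.
*Anton₅* does not c-command the anaphor → cannot bind it.

{4}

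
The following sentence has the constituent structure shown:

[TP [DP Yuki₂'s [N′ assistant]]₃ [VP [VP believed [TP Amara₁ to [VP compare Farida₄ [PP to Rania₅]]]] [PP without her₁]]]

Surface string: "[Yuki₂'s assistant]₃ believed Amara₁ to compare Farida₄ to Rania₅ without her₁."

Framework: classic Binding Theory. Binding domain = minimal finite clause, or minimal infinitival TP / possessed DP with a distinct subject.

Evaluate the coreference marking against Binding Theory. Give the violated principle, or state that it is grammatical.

grammatical

The two coindexed NPs are *Amara₁* and *her₁*.
*her₁* is a pronoun; its binding domain is the matrix TP, whose subject is [Yuki₂'s assistant]₃. Within that domain it is c-commanded only by *[Yuki₂'s assistant]₃*, which carries a different index — the pronoun is free locally, so Principle B holds.
*Amara₁* is an R-expression; *her₁* does not c-command it, and no other NP shares its index, so Principle C is satisfied.
All principles are respected.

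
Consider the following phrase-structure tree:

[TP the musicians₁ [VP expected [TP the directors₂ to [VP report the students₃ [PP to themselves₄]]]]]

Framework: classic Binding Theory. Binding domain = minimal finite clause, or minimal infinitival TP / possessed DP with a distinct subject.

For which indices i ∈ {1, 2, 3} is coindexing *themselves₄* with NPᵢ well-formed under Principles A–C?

{2, 3}

*themselves* is an anaphor, so Principle A applies: it must be bound in its binding domain.
Binding domain of *themselves₄*: the embedded TP, whose subject is the directors₂.
*the musicians₁* c-commands the anaphor but is outside its binding domain → cannot satisfy Principle A.
*the directors₂* c-commands the anaphor within its binding domain → licit binder.
*the students₃* c-commands the anaphor within its binding domain → licit binder.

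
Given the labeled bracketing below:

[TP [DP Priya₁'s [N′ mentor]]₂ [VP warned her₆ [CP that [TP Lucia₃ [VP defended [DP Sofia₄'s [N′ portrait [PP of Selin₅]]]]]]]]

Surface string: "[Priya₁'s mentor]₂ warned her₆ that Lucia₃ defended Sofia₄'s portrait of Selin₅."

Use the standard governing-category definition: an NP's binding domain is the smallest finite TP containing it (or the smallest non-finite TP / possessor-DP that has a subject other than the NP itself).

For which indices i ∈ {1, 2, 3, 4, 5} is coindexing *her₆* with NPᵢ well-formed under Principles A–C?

*her* is a pronoun, so Principle B applies: it must be free in its binding domain.
Binding domain of *her₆*: the matrix TP, whose subject is [Priya₁'s mentor]₂.
*Priya₁* and the pronoun do not c-command one another → neither Principle B nor Principle C is at stake; coindexation permitted.
*[Priya₁'s mentor]₂* c-commands the pronoun within its binding domain → coindexation would violate Principle B.
*Lucia₃*: the pronoun c-commands this R-expression → coindexation would violate Principle C on *Lucia₃*.
*Sofia₄*: the pronoun c-commands this R-expression → coindexation would violate Principle C on *Sofia₄*.
*Selin₅*: the pronoun c-commands this R-expression → coindexation would violate Principle C on *Selin₅*.

{1}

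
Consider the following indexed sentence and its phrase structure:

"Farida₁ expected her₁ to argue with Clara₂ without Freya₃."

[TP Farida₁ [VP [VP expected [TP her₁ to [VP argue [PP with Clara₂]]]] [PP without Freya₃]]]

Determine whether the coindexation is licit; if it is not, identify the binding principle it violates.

The two coindexed NPs are *Farida₁* and *her₁*.
*her₁* is a pronoun. Its binding domain is the matrix TP, whose subject is Farida₁.
*Farida₁* c-commands it within that domain and carries the same index.
The pronoun is locally bound → Principle B violation.

Principle B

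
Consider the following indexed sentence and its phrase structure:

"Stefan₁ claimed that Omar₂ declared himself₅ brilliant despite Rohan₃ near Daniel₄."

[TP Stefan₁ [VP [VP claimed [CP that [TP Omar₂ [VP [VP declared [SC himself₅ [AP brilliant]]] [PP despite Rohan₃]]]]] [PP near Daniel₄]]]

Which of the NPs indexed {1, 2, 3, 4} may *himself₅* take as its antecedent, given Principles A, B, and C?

{2}

*himself* is an anaphor, so Principle A applies: it must be bound in its binding domain.
Binding domain of *himself₅*: the embedded TP, whose subject is Omar₂.
*Stefan₁* c-commands the anaphor but is outside its binding domain → cannot satisfy Principle A.
*Omar₂* c-commands the anaphor within its binding domain → licit binder.
*Rohan₃* does not c-command the anaphor → cannot bind it.
*Daniel₄* does not c-command the anaphor → cannot bind it.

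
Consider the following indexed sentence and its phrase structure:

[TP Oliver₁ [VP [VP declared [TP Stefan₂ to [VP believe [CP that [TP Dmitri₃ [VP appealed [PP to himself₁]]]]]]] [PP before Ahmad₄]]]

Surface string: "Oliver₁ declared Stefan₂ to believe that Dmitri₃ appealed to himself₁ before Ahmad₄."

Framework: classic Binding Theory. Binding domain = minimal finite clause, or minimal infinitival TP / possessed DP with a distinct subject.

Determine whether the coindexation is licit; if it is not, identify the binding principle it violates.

Principle A

The two coindexed NPs are *Oliver₁* and *himself₁*.
*himself₁* is an anaphor. Principle A requires it to be bound within its binding domain — the embedded TP, whose subject is Dmitri₃.
Within that domain it is c-commanded by *Dmitri₃*, which does not share its index.
*Oliver₁* does c-command the anaphor, but from outside its binding domain.
The anaphor is unbound in its domain → Principle A violation.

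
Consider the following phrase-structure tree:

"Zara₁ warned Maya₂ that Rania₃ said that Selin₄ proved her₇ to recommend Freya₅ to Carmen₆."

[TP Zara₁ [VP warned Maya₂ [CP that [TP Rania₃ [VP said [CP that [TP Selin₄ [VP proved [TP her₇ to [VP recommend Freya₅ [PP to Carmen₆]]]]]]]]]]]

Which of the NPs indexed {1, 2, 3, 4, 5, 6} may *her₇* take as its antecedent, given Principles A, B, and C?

{1, 2, 3}

*her* is a pronoun, so Principle B applies: it must be free in its binding domain.
Binding domain of *her₇*: the embedded TP, whose subject is Selin₄.
*Zara₁* c-commands the pronoun but from outside its binding domain, and is not c-commanded by it → coindexation permitted.
*Maya₂* c-commands the pronoun but from outside its binding domain, and is not c-commanded by it → coindexation permitted.
*Rania₃* c-commands the pronoun but from outside its binding domain, and is not c-commanded by it → coindexation permitted.
*Selin₄* c-commands the pronoun within its binding domain → coindexation would violate Principle B.
*Freya₅*: the pronoun c-commands this R-expression → coindexation would violate Principle C on *Freya₅*.
*Carmen₆*: the pronoun c-commands this R-expression → coindexation would violate Principle C on *Carmen₆*.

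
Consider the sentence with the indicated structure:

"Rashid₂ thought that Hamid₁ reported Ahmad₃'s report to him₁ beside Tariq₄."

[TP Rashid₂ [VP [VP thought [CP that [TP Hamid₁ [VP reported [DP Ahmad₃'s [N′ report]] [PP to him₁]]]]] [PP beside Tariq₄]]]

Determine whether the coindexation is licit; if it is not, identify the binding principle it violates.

The two coindexed NPs are *Hamid₁* and *him₁*.
*him₁* is a pronoun. Its binding domain is the embedded TP, whose subject is Hamid₁.
*Hamid₁* c-commands it within that domain and carries the same index.
The pronoun is locally bound → Principle B violation.

Principle B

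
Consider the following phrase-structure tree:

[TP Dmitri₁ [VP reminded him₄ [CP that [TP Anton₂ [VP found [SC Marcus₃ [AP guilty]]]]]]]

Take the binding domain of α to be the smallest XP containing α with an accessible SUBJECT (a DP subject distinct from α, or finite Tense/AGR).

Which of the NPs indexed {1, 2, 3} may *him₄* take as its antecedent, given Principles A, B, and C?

none

*him* is a pronoun, so Principle B applies: it must be free in its binding domain.
Binding domain of *him₄*: the matrix TP, whose subject is Dmitri₁.
*Dmitri₁* c-commands the pronoun within its binding domain → coindexation would violate Principle B.
*Anton₂*: the pronoun c-commands this R-expression → coindexation would violate Principle C on *Anton₂*.
*Marcus₃*: the pronoun c-commands this R-expression → coindexation would violate Principle C on *Marcus₃*.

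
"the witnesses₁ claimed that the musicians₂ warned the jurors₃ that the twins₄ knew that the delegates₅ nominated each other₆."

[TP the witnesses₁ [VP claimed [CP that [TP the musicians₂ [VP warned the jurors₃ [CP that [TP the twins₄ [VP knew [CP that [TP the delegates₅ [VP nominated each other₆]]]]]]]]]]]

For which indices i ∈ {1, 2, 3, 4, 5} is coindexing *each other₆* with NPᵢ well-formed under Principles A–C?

*each other* is an anaphor, so Principle A applies: it must be bound in its binding domain.
Binding domain of *each other₆*: the embedded TP, whose subject is the delegates₅.
*the witnesses₁* c-commands the anaphor but is outside its binding domain → cannot satisfy Principle A.
*the musicians₂* c-commands the anaphor but is outside its binding domain → cannot satisfy Principle A.
*the jurors₃* c-commands the anaphor but is outside its binding domain → cannot satisfy Principle A.
*the twins₄* c-commands the anaphor but is outside its binding domain → cannot satisfy Principle A.
*the delegates₅* c-commands the anaphor within its binding domain → licit binder.

{5}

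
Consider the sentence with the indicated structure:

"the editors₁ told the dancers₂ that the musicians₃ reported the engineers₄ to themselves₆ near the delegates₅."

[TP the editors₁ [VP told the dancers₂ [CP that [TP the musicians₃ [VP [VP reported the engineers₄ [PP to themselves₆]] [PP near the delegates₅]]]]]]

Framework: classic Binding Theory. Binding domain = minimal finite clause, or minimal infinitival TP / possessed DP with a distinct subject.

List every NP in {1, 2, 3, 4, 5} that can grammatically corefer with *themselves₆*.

{3, 4}

*themselves* is an anaphor, so Principle A applies: it must be bound in its binding domain.
Binding domain of *themselves₆*: the embedded TP, whose subject is the musicians₃.
*the editors₁* c-commands the anaphor but is outside its binding domain → cannot satisfy Principle A.
*the dancers₂* c-commands the anaphor but is outside its binding domain → cannot satisfy Principle A.
*the musicians₃* c-commands the anaphor within its binding domain → licit binder.
*the engineers₄* c-commands the anaphor within its binding domain → licit binder.
*the delegates₅* does not c-command the anaphor → cannot bind it.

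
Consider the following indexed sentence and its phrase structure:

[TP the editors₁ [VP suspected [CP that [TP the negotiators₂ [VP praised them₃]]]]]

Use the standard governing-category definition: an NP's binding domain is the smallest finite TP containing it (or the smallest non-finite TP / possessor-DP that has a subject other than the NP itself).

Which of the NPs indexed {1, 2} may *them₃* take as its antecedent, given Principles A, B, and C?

{1}

*them* is a pronoun, so Principle B applies: it must be free in its binding domain.
Binding domain of *them₃*: the embedded TP, whose subject is the negotiators₂.
*the editors₁* c-commands the pronoun but from outside its binding domain, and is not c-commanded by it → coindexation permitted.
*the negotiators₂* c-commands the pronoun within its binding domain → coindexation would violate Principle B.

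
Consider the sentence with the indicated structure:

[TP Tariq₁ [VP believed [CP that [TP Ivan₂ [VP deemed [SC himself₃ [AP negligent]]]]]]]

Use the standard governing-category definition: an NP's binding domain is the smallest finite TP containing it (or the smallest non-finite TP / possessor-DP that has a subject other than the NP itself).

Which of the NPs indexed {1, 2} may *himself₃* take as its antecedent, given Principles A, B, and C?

*himself* is an anaphor, so Principle A applies: it must be bound in its binding domain.
Binding domain of *himself₃*: the embedded TP, whose subject is Ivan₂.
*Tariq₁* c-commands the anaphor but is outside its binding domain → cannot satisfy Principle A.
*Ivan₂* c-commands the anaphor within its binding domain → licit binder.

{2}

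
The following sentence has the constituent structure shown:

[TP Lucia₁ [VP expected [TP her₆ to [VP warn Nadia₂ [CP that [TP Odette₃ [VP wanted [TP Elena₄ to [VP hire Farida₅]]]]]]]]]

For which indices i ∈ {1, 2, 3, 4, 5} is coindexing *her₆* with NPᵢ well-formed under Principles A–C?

*her* is a pronoun, so Principle B applies: it must be free in its binding domain.
Binding domain of *her₆*: the matrix TP, whose subject is Lucia₁.
*Lucia₁* c-commands the pronoun within its binding domain → coindexation would violate Principle B.
*Nadia₂*: the pronoun c-commands this R-expression → coindexation would violate Principle C on *Nadia₂*.
*Odette₃*: the pronoun c-commands this R-expression → coindexation would violate Principle C on *Odette₃*.
*Elena₄*: the pronoun c-commands this R-expression → coindexation would violate Principle C on *Elena₄*.
*Farida₅*: the pronoun c-commands this R-expression → coindexation would violate Principle C on *Farida₅*.

none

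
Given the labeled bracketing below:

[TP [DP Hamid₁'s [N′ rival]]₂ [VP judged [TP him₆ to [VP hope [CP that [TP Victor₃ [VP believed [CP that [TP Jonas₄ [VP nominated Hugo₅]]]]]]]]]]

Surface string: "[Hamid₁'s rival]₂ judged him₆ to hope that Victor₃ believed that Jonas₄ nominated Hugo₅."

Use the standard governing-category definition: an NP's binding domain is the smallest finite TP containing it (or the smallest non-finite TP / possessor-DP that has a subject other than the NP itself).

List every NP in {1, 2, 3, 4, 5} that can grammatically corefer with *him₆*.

*him* is a pronoun, so Principle B applies: it must be free in its binding domain.
Binding domain of *him₆*: the matrix TP, whose subject is [Hamid₁'s rival]₂.
*Hamid₁* and the pronoun do not c-command one another → neither Principle B nor Principle C is at stake; coindexation permitted.
*[Hamid₁'s rival]₂* c-commands the pronoun within its binding domain → coindexation would violate Principle B.
*Victor₃*: the pronoun c-commands this R-expression → coindexation would violate Principle C on *Victor₃*.
*Jonas₄*: the pronoun c-commands this R-expression → coindexation would violate Principle C on *Jonas₄*.
*Hugo₅*: the pronoun c-commands this R-expression → coindexation would violate Principle C on *Hugo₅*.

{1}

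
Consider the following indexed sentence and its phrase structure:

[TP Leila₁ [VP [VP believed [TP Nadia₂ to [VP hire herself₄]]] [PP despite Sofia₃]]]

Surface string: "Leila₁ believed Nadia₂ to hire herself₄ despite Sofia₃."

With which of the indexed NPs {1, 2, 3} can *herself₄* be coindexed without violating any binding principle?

*herself* is an anaphor, so Principle A applies: it must be bound in its binding domain.
Binding domain of *herself₄*: the embedded TP, whose subject is Nadia₂.
*Leila₁* c-commands the anaphor but is outside its binding domain → cannot satisfy Principle A.
*Nadia₂* c-commands the anaphor within its binding domain → licit binder.
*Sofia₃* does not c-command the anaphor → cannot bind it.

{2}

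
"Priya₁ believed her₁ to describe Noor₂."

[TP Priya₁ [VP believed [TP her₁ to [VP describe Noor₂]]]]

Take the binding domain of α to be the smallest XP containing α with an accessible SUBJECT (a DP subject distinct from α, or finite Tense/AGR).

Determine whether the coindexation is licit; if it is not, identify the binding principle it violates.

The two coindexed NPs are *Priya₁* and *her₁*.
*her₁* is a pronoun. Its binding domain is the matrix TP, whose subject is Priya₁.
*Priya₁* c-commands it within that domain and carries the same index.
The pronoun is locally bound → Principle B violation.

Principle B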